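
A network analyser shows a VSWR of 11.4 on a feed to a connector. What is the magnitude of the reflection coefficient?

|Γ| ≈ 0.839

|Γ| = (S − 1)/(S + 1) = (11.4 − 1)/(11.4 + 1) = 10.4/12.4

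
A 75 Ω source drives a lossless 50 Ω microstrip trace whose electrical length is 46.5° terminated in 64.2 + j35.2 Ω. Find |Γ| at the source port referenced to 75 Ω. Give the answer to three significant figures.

tan(βl) = 1.05
Z_in = Z_0·(Z_L + jZ_0·tanβl)/(Z_0 + jZ_L·tanβl) = 71.4 − j33.8 Ω
Γ_s = (Z_in − Z_s)/(Z_in + Z_s) = (-3.59 − j33.8)/(146 − j33.8), |Γ_s| = 0.226

|Γ| ≈ 0.226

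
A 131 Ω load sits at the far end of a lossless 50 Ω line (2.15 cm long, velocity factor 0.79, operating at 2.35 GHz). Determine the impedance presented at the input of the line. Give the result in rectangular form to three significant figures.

Z_in ≈ 20 − j9.98 Ω

λ = v/f = 0.79·c / 2.35 GHz = 0.101 m
βl = 2π·l/λ = 2π × 0.213 = 76.7°
tan(βl) = tan(76.7°) = 4.25
Z_in = Z_0·(Z_L + jZ_0·tanβl)/(Z_0 + jZ_L·tanβl)
     = 50·(131 + j212)/(50 + j556)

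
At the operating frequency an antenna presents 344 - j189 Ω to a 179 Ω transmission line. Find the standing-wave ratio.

VSWR ≈ 2.64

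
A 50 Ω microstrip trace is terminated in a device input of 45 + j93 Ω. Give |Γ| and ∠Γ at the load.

Γ ≈ 0.701 ∠ 48.7°

Γ = (Z_L − Z_0)/(Z_L + Z_0) = (-5 + j93)/(95 + j93)
|Γ| = 93.1/133 = 0.701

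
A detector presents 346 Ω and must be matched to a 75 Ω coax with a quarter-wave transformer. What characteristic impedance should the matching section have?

Z_qwt = √(Z_0·R_L) = √(75 × 346) = √25950

Z_qwt ≈ 161 Ω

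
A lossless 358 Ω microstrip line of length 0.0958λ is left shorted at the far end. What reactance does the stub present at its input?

βl = 2π × 0.0958 = 34.5°
tan(βl) = 0.687
For a shorted stub, Z_in = jZ_0·tan(βl)

X_in ≈ 246 Ω (inductive)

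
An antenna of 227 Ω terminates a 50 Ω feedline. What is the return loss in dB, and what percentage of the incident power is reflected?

Γ = (227 − 50)/(227 + 50) = 0.639
RL = −20·log₁₀(0.639) = 3.89 dB
P_refl/P_inc = |Γ|² = 0.408

RL ≈ 3.89 dB; 40.8% of incident power reflected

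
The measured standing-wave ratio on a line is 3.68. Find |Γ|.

|Γ| ≈ 0.573

|Γ| = (S − 1)/(S + 1) = (3.68 − 1)/(3.68 + 1) = 2.68/4.68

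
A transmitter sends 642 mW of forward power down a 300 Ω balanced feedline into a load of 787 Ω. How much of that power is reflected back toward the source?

P_reflected ≈ 129 mW

Γ = (787 − 300)/(787 + 300) = 0.448
|Γ|² = 0.201
P_refl = |Γ|²·P_inc = 129 mW, P_del = (1 − |Γ|²)·P_inc = 513 mW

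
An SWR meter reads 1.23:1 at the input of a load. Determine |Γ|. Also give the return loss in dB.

|Γ| ≈ 0.103; return loss ≈ 19.7 dB

|Γ| = (S − 1)/(S + 1) = (1.23 − 1)/(1.23 + 1) = 0.23/2.23
RL = −20·log₁₀|Γ| = −20·log₁₀(0.103)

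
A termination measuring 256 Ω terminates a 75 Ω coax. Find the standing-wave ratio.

For a purely resistive load, VSWR = R_L/Z_0 or Z_0/R_L (whichever > 1) = 256/75

VSWR ≈ 3.41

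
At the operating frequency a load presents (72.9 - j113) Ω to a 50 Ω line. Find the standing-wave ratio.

Γ = (Z_L − Z_0)/(Z_L + Z_0) = (22.9 − j113)/(122.9 − j113)
|Γ| = 115/167 = 0.691
VSWR = (1 + |Γ|)/(1 − |Γ|) = 1.69/0.309

VSWR ≈ 5.46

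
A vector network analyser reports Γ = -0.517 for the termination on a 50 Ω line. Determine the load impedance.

Z_L = Z_0·(1 + Γ)/(1 − Γ) = 50·(0.483)/(1.52)

Z_L ≈ 15.9 Ω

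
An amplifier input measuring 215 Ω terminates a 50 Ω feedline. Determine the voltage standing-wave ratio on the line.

VSWR ≈ 4.3

For a purely resistive load, VSWR = R_L/Z_0 or Z_0/R_L (whichever > 1) = 215/50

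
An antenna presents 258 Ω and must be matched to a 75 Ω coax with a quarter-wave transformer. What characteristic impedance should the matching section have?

Z_qwt = √(Z_0·R_L) = √(75 × 258) = √19350

Z_qwt ≈ 139 Ω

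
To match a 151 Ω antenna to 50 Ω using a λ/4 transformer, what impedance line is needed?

Z_qwt ≈ 86.9 Ω

Z_qwt = √(Z_0·R_L) = √(50 × 151) = √7550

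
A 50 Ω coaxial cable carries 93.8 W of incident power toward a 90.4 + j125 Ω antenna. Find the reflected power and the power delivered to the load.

P_reflected ≈ 45.8 W; P_delivered ≈ 48 W

|Γ| = |(40.4 + j125)/(140.4 + j125)| = 0.699
|Γ|² = 0.488
P_refl = |Γ|²·P_inc = 45.8 W, P_del = (1 − |Γ|²)·P_inc = 48 W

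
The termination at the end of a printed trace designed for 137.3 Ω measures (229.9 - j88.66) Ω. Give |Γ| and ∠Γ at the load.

Γ ≈ 0.339 ∠ -30.2°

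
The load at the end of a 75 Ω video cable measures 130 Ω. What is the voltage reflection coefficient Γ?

Γ = (Z_L − Z_0)/(Z_L + Z_0) = (130 − 75)/(130 + 75) = 55/205

Γ = 0.268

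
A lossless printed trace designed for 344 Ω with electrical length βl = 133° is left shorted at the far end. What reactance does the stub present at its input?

tan(βl) = -1.07
For a shorted stub, Z_in = jZ_0·tan(βl)

X_in ≈ -369 Ω (capacitive)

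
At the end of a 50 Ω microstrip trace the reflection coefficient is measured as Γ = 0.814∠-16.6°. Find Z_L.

Z_L = Z_0·(1 + Γ)/(1 − Γ) = 50·(1.78 − j0.233)/(0.22 + j0.233)

Z_L ≈ 165 − j227 Ω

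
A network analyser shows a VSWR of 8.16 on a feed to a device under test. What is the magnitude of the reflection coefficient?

|Γ| = (S − 1)/(S + 1) = (8.16 − 1)/(8.16 + 1) = 7.16/9.16

|Γ| ≈ 0.782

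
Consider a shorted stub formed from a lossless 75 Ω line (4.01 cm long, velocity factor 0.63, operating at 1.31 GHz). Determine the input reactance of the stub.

X_in ≈ -423 Ω (capacitive)

λ = v/f = 0.63·c / 1.31 GHz = 0.144 m
βl = 2π·l/λ = 2π × 0.278 = 100°
tan(βl) = -5.64
For a shorted stub, Z_in = jZ_0·tan(βl)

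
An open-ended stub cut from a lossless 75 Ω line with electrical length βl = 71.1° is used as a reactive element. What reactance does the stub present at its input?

X_in ≈ -25.7 Ω (capacitive)

tan(βl) = 2.92
For an open-ended stub, Z_in = −jZ_0·cot(βl) = −jZ_0/tan(βl)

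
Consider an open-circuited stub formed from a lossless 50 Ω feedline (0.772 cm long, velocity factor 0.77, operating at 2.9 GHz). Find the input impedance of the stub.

Z_in ≈ −j71.7 Ω

λ = v/f = 0.77·c / 2.9 GHz = 0.0797 m
βl = 2π·l/λ = 2π × 0.0969 = 34.9°
tan(βl) = 0.697
For an open-circuited stub, Z_in = −jZ_0·cot(βl) = −jZ_0/tan(βl)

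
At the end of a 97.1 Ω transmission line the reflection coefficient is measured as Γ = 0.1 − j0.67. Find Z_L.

Z_L ≈ 41.7 − j103 Ω

Z_L = Z_0·(1 + Γ)/(1 − Γ) = 97.1·(1.1 − j0.67)/(0.9 + j0.67)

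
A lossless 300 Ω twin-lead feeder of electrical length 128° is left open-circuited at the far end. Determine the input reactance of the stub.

X_in ≈ 234 Ω (inductive)

tan(βl) = -1.28
For an open-circuited stub, Z_in = −jZ_0·cot(βl) = −jZ_0/tan(βl)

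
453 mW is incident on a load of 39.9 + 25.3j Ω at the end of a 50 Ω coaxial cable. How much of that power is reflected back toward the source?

|Γ| = |(-10.1 + j25.3)/(89.9 + j25.3)| = 0.292
|Γ|² = 0.0851
P_refl = |Γ|²·P_inc = 38.5 mW, P_del = (1 − |Γ|²)·P_inc = 414 mW

P_reflected ≈ 38.5 mW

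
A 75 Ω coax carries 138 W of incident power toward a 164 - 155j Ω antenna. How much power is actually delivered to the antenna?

|Γ| = |(89 − j155)/(239 − j155)| = 0.627
|Γ|² = 0.394
P_refl = |Γ|²·P_inc = 54.3 W, P_del = (1 − |Γ|²)·P_inc = 83.7 W

P_delivered ≈ 83.7 W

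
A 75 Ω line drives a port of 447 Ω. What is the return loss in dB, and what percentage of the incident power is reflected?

RL ≈ 2.94 dB; 50.8% of incident power reflected

Γ = (447 − 75)/(447 + 75) = 0.713
RL = −20·log₁₀(0.713) = 2.94 dB
P_refl/P_inc = |Γ|² = 0.508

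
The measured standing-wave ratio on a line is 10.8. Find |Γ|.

|Γ| = (S − 1)/(S + 1) = (10.8 − 1)/(10.8 + 1) = 9.8/11.8

|Γ| ≈ 0.831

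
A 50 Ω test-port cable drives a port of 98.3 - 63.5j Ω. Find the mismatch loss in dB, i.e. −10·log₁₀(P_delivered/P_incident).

Γ = (48.3 − j63.5)/(148.3 − j63.5), |Γ| = 0.495
|Γ|² = 0.245, so P_del/P_inc = 1 − |Γ|² = 0.755
ML = −10·log₁₀(1 − |Γ|²)

mismatch loss ≈ 1.22 dB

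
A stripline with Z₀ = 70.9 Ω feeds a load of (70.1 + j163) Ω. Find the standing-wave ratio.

VSWR ≈ 7.21

Γ = (Z_L − Z_0)/(Z_L + Z_0) = (-0.8 + j163)/(141 + j163)
|Γ| = 163/216 = 0.756
VSWR = (1 + |Γ|)/(1 − |Γ|) = 1.76/0.244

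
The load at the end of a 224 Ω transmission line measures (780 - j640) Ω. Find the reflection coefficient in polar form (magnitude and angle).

Γ ≈ 0.712 ∠ -16.5°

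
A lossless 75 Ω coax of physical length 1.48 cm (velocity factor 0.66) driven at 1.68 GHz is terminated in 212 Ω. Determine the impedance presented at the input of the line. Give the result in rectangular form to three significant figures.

Z_in ≈ 46.9 − j58 Ω

λ = v/f = 0.66·c / 1.68 GHz = 0.118 m
βl = 2π·l/λ = 2π × 0.126 = 45.2°
tan(βl) = tan(45.2°) = 1.01
Z_in = Z_0·(Z_L + jZ_0·tanβl)/(Z_0 + jZ_L·tanβl)
     = 75·(212 + j75.5)/(75 + j214)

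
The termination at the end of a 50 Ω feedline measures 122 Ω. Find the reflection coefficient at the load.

Γ = (Z_L − Z_0)/(Z_L + Z_0) = (122 − 50)/(122 + 50) = 72/172

Γ = 0.419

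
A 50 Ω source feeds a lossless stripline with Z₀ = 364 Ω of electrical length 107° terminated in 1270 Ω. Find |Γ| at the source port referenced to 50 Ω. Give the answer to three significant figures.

tan(βl) = -3.27
Z_in = Z_0·(Z_L + jZ_0·tanβl)/(Z_0 + jZ_L·tanβl) = 113 + j101 Ω
Γ_s = (Z_in − Z_s)/(Z_in + Z_s) = (63.2 + j101)/(163 + j101), |Γ_s| = 0.622

|Γ| ≈ 0.622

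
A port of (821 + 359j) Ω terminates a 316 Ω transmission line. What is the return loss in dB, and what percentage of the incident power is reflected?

RL ≈ 5.69 dB; 27% of incident power reflected

Γ = (505 + j359)/(1137 + j359), |Γ| = 0.52
RL = −20·log₁₀(0.52) = 5.69 dB
P_refl/P_inc = |Γ|² = 0.27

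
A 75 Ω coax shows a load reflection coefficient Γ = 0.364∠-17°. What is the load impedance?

Z_L ≈ 149 − j36.6 Ω

Z_L = Z_0·(1 + Γ)/(1 − Γ) = 75·(1.35 − j0.106)/(0.652 + j0.106)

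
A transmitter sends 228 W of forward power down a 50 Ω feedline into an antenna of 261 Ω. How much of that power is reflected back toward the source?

Γ = (261 − 50)/(261 + 50) = 0.678
|Γ|² = 0.46
P_refl = |Γ|²·P_inc = 105 W, P_del = (1 − |Γ|²)·P_inc = 123 W

P_reflected ≈ 105 W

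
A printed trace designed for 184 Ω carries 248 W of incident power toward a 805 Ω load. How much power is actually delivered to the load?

Γ = (805 − 184)/(805 + 184) = 0.628
|Γ|² = 0.394
P_refl = |Γ|²·P_inc = 97.8 W, P_del = (1 − |Γ|²)·P_inc = 150 W

P_delivered ≈ 150 W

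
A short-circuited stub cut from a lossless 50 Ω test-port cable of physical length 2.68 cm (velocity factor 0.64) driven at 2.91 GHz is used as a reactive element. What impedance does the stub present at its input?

λ = v/f = 0.64·c / 2.91 GHz = 0.066 m
βl = 2π·l/λ = 2π × 0.406 = 146°
tan(βl) = -0.669
For a short-circuited stub, Z_in = jZ_0·tan(βl)

Z_in ≈ −j33.4 Ω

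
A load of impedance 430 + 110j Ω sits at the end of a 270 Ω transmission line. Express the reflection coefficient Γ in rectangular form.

Γ ≈ 0.247 + j0.118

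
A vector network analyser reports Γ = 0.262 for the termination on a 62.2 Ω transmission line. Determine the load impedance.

Z_L ≈ 106 Ω

Z_L = Z_0·(1 + Γ)/(1 − Γ) = 62.2·(1.26)/(0.738)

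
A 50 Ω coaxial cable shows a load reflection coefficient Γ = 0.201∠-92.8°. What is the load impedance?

Z_L = Z_0·(1 + Γ)/(1 − Γ) = 50·(0.99 − j0.201)/(1.01 + j0.201)

Z_L ≈ 45.3 − j18.9 Ω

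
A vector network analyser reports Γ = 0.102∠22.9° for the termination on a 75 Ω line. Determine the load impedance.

Z_L ≈ 90.2 + j7.24 Ω

Z_L = Z_0·(1 + Γ)/(1 − Γ) = 75·(1.09 + j0.0397)/(0.906 − j0.0397)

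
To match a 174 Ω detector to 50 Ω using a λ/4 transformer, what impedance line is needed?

Z_qwt ≈ 93.3 Ω

Z_qwt = √(Z_0·R_L) = √(50 × 174) = √8700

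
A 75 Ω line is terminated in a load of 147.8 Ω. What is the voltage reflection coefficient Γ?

Γ = 0.327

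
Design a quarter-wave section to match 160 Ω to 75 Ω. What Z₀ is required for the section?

Z_qwt ≈ 110 Ω

Z_qwt = √(Z_0·R_L) = √(75 × 160) = √12000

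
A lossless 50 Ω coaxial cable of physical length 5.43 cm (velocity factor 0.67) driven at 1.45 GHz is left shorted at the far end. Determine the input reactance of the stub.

X_in ≈ -40.5 Ω (capacitive)

λ = v/f = 0.67·c / 1.45 GHz = 0.139 m
βl = 2π·l/λ = 2π × 0.392 = 141°
tan(βl) = -0.809
For a shorted stub, Z_in = jZ_0·tan(βl)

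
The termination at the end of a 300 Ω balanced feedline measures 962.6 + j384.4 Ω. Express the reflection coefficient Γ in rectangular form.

Γ ≈ 0.565 + j0.132

Γ = (Z_L − Z_0)/(Z_L + Z_0) = (662.6 + j384.4)/(1263 + j384.4)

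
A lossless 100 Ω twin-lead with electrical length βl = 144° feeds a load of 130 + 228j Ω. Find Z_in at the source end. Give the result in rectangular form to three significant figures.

tan(βl) = tan(144°) = -0.727
Z_in = Z_0·(Z_L + jZ_0·tanβl)/(Z_0 + jZ_L·tanβl)
     = 100·(130 + j155)/(266 − j94.5)

Z_in ≈ 25 + j67.4 Ω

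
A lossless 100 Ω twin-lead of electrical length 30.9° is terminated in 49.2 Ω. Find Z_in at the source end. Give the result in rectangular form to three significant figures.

Z_in ≈ 61.5 + j41.7 Ω

tan(βl) = tan(30.9°) = 0.598
Z_in = Z_0·(Z_L + jZ_0·tanβl)/(Z_0 + jZ_L·tanβl)
     = 100·(49.2 + j59.8)/(100 + j29.4)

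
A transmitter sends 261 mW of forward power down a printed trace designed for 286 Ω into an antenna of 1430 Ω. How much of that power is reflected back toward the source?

Γ = (1430 − 286)/(1430 + 286) = 0.667
|Γ|² = 0.444
P_refl = |Γ|²·P_inc = 116 mW, P_del = (1 − |Γ|²)·P_inc = 145 mW

P_reflected ≈ 116 mW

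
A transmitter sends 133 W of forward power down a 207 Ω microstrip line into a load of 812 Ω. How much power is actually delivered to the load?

P_delivered ≈ 86.1 W

Γ = (812 − 207)/(812 + 207) = 0.594
|Γ|² = 0.353
P_refl = |Γ|²·P_inc = 46.9 W, P_del = (1 − |Γ|²)·P_inc = 86.1 W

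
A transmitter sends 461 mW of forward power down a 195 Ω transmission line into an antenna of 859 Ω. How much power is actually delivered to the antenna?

Γ = (859 − 195)/(859 + 195) = 0.63
|Γ|² = 0.397
P_refl = |Γ|²·P_inc = 183 mW, P_del = (1 − |Γ|²)·P_inc = 278 mW

P_delivered ≈ 278 mW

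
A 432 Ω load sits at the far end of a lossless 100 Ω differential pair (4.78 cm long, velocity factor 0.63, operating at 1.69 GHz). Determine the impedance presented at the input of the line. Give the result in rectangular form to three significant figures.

Z_in ≈ 97.6 + j158 Ω

λ = v/f = 0.63·c / 1.69 GHz = 0.112 m
βl = 2π·l/λ = 2π × 0.427 = 154°
tan(βl) = tan(154°) = -0.491
Z_in = Z_0·(Z_L + jZ_0·tanβl)/(Z_0 + jZ_L·tanβl)
     = 100·(432 − j49.1)/(100 − j212)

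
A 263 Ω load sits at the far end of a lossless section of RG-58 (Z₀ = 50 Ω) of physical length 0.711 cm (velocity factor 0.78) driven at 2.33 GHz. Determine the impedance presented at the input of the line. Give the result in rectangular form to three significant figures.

Z_in ≈ 44.3 − j87.2 Ω

λ = v/f = 0.78·c / 2.33 GHz = 0.1 m
βl = 2π·l/λ = 2π × 0.0708 = 25.5°
tan(βl) = tan(25.5°) = 0.477
Z_in = Z_0·(Z_L + jZ_0·tanβl)/(Z_0 + jZ_L·tanβl)
     = 50·(263 + j23.8)/(50 + j125)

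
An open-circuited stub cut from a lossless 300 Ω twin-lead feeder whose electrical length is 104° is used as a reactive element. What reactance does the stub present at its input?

tan(βl) = -4.01
For an open-circuited stub, Z_in = −jZ_0·cot(βl) = −jZ_0/tan(βl)

X_in ≈ 74.8 Ω (inductive)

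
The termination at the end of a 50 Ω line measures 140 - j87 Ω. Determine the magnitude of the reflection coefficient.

|Γ| ≈ 0.599

Γ = (Z_L − Z_0)/(Z_L + Z_0) = (90 − j87)/(190 − j87)
|Γ| = 125/209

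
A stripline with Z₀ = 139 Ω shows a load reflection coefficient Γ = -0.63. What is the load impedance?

Z_L ≈ 31.6 Ω

Z_L = Z_0·(1 + Γ)/(1 − Γ) = 139·(0.37)/(1.63)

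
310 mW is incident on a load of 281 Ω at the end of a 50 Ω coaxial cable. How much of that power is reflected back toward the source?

Γ = (281 − 50)/(281 + 50) = 0.698
|Γ|² = 0.487
P_refl = |Γ|²·P_inc = 151 mW, P_del = (1 − |Γ|²)·P_inc = 159 mW

P_reflected ≈ 151 mW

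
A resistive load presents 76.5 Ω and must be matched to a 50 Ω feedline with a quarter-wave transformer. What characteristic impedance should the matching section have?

Z_qwt = √(Z_0·R_L) = √(50 × 76.5) = √3825

Z_qwt ≈ 61.8 Ω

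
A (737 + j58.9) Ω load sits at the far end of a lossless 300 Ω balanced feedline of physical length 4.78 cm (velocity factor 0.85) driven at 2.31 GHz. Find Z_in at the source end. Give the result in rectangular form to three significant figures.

Z_in ≈ 370 + j304 Ω

λ = v/f = 0.85·c / 2.31 GHz = 0.11 m
βl = 2π·l/λ = 2π × 0.433 = 156°
tan(βl) = tan(156°) = -0.448
Z_in = Z_0·(Z_L + jZ_0·tanβl)/(Z_0 + jZ_L·tanβl)
     = 300·(737 − j75.4)/(326 − j330)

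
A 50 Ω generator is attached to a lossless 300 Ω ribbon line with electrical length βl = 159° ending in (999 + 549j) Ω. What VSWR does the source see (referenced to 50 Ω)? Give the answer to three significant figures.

tan(βl) = -0.384
Z_in = Z_0·(Z_L + jZ_0·tanβl)/(Z_0 + jZ_L·tanβl) = 253 + j445 Ω
Γ_s = (Z_in − Z_s)/(Z_in + Z_s) = (203 + j445)/(303 + j445), |Γ_s| = 0.908
VSWR = (1 + |Γ_s|)/(1 − |Γ_s|)

VSWR ≈ 20.8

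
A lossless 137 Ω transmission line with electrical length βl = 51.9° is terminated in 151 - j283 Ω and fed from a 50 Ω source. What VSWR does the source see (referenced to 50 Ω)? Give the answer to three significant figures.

tan(βl) = 1.28
Z_in = Z_0·(Z_L + jZ_0·tanβl)/(Z_0 + jZ_L·tanβl) = 26.1 − j39.9 Ω
Γ_s = (Z_in − Z_s)/(Z_in + Z_s) = (-23.9 − j39.9)/(76.1 − j39.9), |Γ_s| = 0.541
VSWR = (1 + |Γ_s|)/(1 − |Γ_s|)

VSWR ≈ 3.36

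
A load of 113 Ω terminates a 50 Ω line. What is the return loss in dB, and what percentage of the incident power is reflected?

Γ = (113 − 50)/(113 + 50) = 0.387
RL = −20·log₁₀(0.387) = 8.26 dB
P_refl/P_inc = |Γ|² = 0.149

RL ≈ 8.26 dB; 14.9% of incident power reflected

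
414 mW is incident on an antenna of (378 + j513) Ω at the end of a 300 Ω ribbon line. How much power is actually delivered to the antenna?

P_delivered ≈ 260 mW

|Γ| = |(78 + j513)/(678 + j513)| = 0.61
|Γ|² = 0.372
P_refl = |Γ|²·P_inc = 154 mW, P_del = (1 − |Γ|²)·P_inc = 260 mW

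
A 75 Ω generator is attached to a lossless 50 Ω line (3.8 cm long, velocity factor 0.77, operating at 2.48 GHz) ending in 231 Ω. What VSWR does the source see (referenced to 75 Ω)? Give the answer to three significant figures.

VSWR ≈ 4.27

λ = v/f = 0.77·c / 2.48 GHz = 0.0931 m
βl = 2π·l/λ = 2π × 0.408 = 147°
tan(βl) = -0.653
Z_in = Z_0·(Z_L + jZ_0·tanβl)/(Z_0 + jZ_L·tanβl) = 32.6 + j65.8 Ω
Γ_s = (Z_in − Z_s)/(Z_in + Z_s) = (-42.4 + j65.8)/(108 + j65.8), |Γ_s| = 0.62
VSWR = (1 + |Γ_s|)/(1 − |Γ_s|)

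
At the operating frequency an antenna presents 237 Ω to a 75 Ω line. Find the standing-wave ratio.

VSWR ≈ 3.16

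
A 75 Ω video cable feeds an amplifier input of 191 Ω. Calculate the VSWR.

Γ = (191 − 75)/(191 + 75) = 0.436
VSWR = (1 + 0.436)/(1 − 0.436)

VSWR ≈ 2.55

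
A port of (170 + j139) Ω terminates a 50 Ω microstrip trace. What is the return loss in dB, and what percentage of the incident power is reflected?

Γ = (120 + j139)/(220 + j139), |Γ| = 0.706
RL = −20·log₁₀(0.706) = 3.03 dB
P_refl/P_inc = |Γ|² = 0.498

RL ≈ 3.03 dB; 49.8% of incident power reflected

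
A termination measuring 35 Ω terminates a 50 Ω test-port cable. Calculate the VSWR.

VSWR ≈ 1.43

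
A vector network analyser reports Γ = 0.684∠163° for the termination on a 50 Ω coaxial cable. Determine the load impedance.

Z_L = Z_0·(1 + Γ)/(1 − Γ) = 50·(0.346 + j0.2)/(1.65 − j0.2)

Z_L ≈ 9.58 + j7.2 Ω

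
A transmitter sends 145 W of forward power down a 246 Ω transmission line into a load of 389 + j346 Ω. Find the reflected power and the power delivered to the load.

P_reflected ≈ 38.9 W; P_delivered ≈ 106 W

|Γ| = |(143 + j346)/(635 + j346)| = 0.518
|Γ|² = 0.268
P_refl = |Γ|²·P_inc = 38.9 W, P_del = (1 − |Γ|²)·P_inc = 106 W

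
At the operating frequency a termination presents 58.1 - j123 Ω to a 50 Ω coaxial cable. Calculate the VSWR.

VSWR ≈ 7.09

Γ = (Z_L − Z_0)/(Z_L + Z_0) = (8.1 − j123)/(108.1 − j123)
|Γ| = 123/164 = 0.753
VSWR = (1 + |Γ|)/(1 − |Γ|) = 1.75/0.247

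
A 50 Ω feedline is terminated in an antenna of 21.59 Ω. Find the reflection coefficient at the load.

Γ = -0.397

Γ = (Z_L − Z_0)/(Z_L + Z_0) = (21.59 − 50)/(21.59 + 50) = -28.41/71.59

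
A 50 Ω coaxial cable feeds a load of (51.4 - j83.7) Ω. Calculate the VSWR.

Γ = (Z_L − Z_0)/(Z_L + Z_0) = (1.4 − j83.7)/(101.4 − j83.7)
|Γ| = 83.7/131 = 0.637
VSWR = (1 + |Γ|)/(1 − |Γ|) = 1.64/0.363

VSWR ≈ 4.5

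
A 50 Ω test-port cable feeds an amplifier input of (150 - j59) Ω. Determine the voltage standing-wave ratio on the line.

VSWR ≈ 3.51

Γ = (Z_L − Z_0)/(Z_L + Z_0) = (100 − j59)/(200 − j59)
|Γ| = 116/209 = 0.557
VSWR = (1 + |Γ|)/(1 − |Γ|) = 1.56/0.443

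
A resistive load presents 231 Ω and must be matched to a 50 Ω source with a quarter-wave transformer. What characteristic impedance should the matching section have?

Z_qwt ≈ 107 Ω

Z_qwt = √(Z_0·R_L) = √(50 × 231) = √11550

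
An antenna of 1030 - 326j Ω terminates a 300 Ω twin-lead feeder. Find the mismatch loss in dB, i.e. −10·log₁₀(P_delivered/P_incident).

Γ = (730 − j326)/(1330 − j326), |Γ| = 0.584
|Γ|² = 0.341, so P_del/P_inc = 1 − |Γ|² = 0.659
ML = −10·log₁₀(1 − |Γ|²)

mismatch loss ≈ 1.81 dB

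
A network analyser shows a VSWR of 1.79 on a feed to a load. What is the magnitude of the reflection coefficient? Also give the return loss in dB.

|Γ| ≈ 0.283; return loss ≈ 11 dB

|Γ| = (S − 1)/(S + 1) = (1.79 − 1)/(1.79 + 1) = 0.79/2.79
RL = −20·log₁₀|Γ| = −20·log₁₀(0.283)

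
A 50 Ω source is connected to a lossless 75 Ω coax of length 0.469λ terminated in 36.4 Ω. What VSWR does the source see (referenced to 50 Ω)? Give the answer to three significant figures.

VSWR ≈ 1.47

βl = 2π × 0.469 = 169°
tan(βl) = -0.197
Z_in = Z_0·(Z_L + jZ_0·tanβl)/(Z_0 + jZ_L·tanβl) = 37.5 − j11.2 Ω
Γ_s = (Z_in − Z_s)/(Z_in + Z_s) = (-12.5 − j11.2)/(87.5 − j11.2), |Γ_s| = 0.191
VSWR = (1 + |Γ_s|)/(1 − |Γ_s|)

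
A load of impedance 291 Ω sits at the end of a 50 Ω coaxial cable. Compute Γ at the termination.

Γ = 0.707

Γ = (Z_L − Z_0)/(Z_L + Z_0) = (291 − 50)/(291 + 50) = 241/341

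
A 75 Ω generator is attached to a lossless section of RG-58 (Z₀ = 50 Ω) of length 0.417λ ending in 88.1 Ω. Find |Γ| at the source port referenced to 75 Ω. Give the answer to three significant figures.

βl = 2π × 0.417 = 150°
tan(βl) = -0.575
Z_in = Z_0·(Z_L + jZ_0·tanβl)/(Z_0 + jZ_L·tanβl) = 57.9 + j29.9 Ω
Γ_s = (Z_in − Z_s)/(Z_in + Z_s) = (-17.1 + j29.9)/(133 + j29.9), |Γ_s| = 0.253

|Γ| ≈ 0.253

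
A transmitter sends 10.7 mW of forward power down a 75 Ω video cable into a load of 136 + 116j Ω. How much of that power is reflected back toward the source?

|Γ| = |(61 + j116)/(211 + j116)| = 0.544
|Γ|² = 0.296
P_refl = |Γ|²·P_inc = 3.17 mW, P_del = (1 − |Γ|²)·P_inc = 7.53 mW

P_reflected ≈ 3.17 mW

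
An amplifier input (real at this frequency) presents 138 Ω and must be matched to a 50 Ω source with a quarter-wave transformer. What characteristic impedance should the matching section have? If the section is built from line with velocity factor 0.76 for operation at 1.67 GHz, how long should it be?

Z_qwt = √(Z_0·R_L) = √(50 × 138) = √6900
λ = 0.76·c/f = 0.137 m, so l = λ/4 = 0.0341 m

Z_qwt ≈ 83.1 Ω; length ≈ 3.41 cm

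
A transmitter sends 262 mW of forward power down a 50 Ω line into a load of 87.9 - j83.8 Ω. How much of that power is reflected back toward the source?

P_reflected ≈ 85.1 mW

|Γ| = |(37.9 − j83.8)/(137.9 − j83.8)| = 0.57
|Γ|² = 0.325
P_refl = |Γ|²·P_inc = 85.1 mW, P_del = (1 − |Γ|²)·P_inc = 177 mW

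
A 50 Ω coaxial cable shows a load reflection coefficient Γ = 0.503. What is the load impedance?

Z_L = Z_0·(1 + Γ)/(1 − Γ) = 50·(1.5)/(0.497)

Z_L ≈ 151 Ω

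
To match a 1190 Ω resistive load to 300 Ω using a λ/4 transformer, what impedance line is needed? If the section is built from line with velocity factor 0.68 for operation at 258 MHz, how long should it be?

Z_qwt = √(Z_0·R_L) = √(300 × 1190) = √357000
λ = 0.68·c/f = 0.791 m, so l = λ/4 = 0.198 m

Z_qwt ≈ 597 Ω; length ≈ 19.8 cm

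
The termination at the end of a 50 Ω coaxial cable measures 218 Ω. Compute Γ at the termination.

Γ = (Z_L − Z_0)/(Z_L + Z_0) = (218 − 50)/(218 + 50) = 168/268

Γ = 0.627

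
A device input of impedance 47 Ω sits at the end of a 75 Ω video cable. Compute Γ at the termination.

Γ = -0.23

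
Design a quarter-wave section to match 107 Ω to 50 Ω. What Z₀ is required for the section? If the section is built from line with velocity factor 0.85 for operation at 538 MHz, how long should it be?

Z_qwt = √(Z_0·R_L) = √(50 × 107) = √5350
λ = 0.85·c/f = 0.474 m, so l = λ/4 = 0.118 m

Z_qwt ≈ 73.1 Ω; length ≈ 11.8 cm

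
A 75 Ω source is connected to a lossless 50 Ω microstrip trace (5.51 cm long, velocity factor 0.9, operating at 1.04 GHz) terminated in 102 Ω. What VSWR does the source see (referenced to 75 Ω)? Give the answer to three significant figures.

λ = v/f = 0.9·c / 1.04 GHz = 0.26 m
βl = 2π·l/λ = 2π × 0.212 = 76.4°
tan(βl) = 4.14
Z_in = Z_0·(Z_L + jZ_0·tanβl)/(Z_0 + jZ_L·tanβl) = 25.6 − j9.06 Ω
Γ_s = (Z_in − Z_s)/(Z_in + Z_s) = (-49.4 − j9.06)/(101 − j9.06), |Γ_s| = 0.497
VSWR = (1 + |Γ_s|)/(1 − |Γ_s|)

VSWR ≈ 2.98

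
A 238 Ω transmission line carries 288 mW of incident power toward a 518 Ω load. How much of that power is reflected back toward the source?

P_reflected ≈ 39.5 mW

Γ = (518 − 238)/(518 + 238) = 0.37
|Γ|² = 0.137
P_refl = |Γ|²·P_inc = 39.5 mW, P_del = (1 − |Γ|²)·P_inc = 248 mW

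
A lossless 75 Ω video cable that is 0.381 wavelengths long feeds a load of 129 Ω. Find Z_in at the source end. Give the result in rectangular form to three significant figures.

βl = 2π × 0.381 = 137°
tan(βl) = tan(137°) = -0.927
Z_in = Z_0·(Z_L + jZ_0·tanβl)/(Z_0 + jZ_L·tanβl)
     = 75·(129 − j69.5)/(75 − j120)

Z_in ≈ 67.7 + j38.4 Ω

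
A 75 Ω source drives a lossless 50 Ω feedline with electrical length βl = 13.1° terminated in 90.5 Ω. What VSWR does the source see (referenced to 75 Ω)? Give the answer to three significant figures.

tan(βl) = 0.233
Z_in = Z_0·(Z_L + jZ_0·tanβl)/(Z_0 + jZ_L·tanβl) = 81 − j22.5 Ω
Γ_s = (Z_in − Z_s)/(Z_in + Z_s) = (6.03 − j22.5)/(156 − j22.5), |Γ_s| = 0.148
VSWR = (1 + |Γ_s|)/(1 − |Γ_s|)

VSWR ≈ 1.35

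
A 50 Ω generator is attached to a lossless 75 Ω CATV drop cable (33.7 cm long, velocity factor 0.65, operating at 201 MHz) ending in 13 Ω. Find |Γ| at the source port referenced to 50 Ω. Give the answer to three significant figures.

λ = v/f = 0.65·c / 201 MHz = 0.97 m
βl = 2π·l/λ = 2π × 0.347 = 125°
tan(βl) = -1.43
Z_in = Z_0·(Z_L + jZ_0·tanβl)/(Z_0 + jZ_L·tanβl) = 37.1 − j97.7 Ω
Γ_s = (Z_in − Z_s)/(Z_in + Z_s) = (-12.9 − j97.7)/(87.1 − j97.7), |Γ_s| = 0.753

|Γ| ≈ 0.753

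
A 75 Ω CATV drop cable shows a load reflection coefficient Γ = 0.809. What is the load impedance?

Z_L = Z_0·(1 + Γ)/(1 − Γ) = 75·(1.81)/(0.191)

Z_L ≈ 710 Ω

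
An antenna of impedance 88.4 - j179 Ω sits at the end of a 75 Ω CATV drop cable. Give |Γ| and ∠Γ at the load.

Γ ≈ 0.741 ∠ -38.1°

Γ = (Z_L − Z_0)/(Z_L + Z_0) = (13.4 − j179)/(163.4 − j179)
|Γ| = 180/242 = 0.741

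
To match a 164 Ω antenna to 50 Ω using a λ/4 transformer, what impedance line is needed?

Z_qwt ≈ 90.6 Ω

Z_qwt = √(Z_0·R_L) = √(50 × 164) = √8200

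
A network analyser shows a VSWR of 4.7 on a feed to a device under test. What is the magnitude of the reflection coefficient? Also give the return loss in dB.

|Γ| = (S − 1)/(S + 1) = (4.7 − 1)/(4.7 + 1) = 3.7/5.7
RL = −20·log₁₀|Γ| = −20·log₁₀(0.649)

|Γ| ≈ 0.649; return loss ≈ 3.75 dB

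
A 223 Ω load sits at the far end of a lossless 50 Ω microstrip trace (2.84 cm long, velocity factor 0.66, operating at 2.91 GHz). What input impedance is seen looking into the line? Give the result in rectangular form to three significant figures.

λ = v/f = 0.66·c / 2.91 GHz = 0.068 m
βl = 2π·l/λ = 2π × 0.417 = 150°
tan(βl) = tan(150°) = -0.571
Z_in = Z_0·(Z_L + jZ_0·tanβl)/(Z_0 + jZ_L·tanβl)
     = 50·(223 − j28.6)/(50 − j127)

Z_in ≈ 39.5 + j72 Ω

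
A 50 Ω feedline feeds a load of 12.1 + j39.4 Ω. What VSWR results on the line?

Γ = (Z_L − Z_0)/(Z_L + Z_0) = (-37.9 + j39.4)/(62.1 + j39.4)
|Γ| = 54.7/73.5 = 0.743
VSWR = (1 + |Γ|)/(1 − |Γ|) = 1.74/0.257

VSWR ≈ 6.79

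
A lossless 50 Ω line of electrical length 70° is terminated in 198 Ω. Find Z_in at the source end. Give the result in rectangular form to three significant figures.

Z_in ≈ 14.2 − j16.9 Ω

tan(βl) = tan(70°) = 2.75
Z_in = Z_0·(Z_L + jZ_0·tanβl)/(Z_0 + jZ_L·tanβl)
     = 50·(198 + j137)/(50 + j544)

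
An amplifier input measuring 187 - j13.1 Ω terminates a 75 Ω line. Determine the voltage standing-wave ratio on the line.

VSWR ≈ 2.51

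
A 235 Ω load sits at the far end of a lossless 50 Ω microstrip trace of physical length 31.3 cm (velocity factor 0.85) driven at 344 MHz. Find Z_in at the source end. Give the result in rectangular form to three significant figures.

λ = v/f = 0.85·c / 344 MHz = 0.741 m
βl = 2π·l/λ = 2π × 0.422 = 152°
tan(βl) = tan(152°) = -0.532
Z_in = Z_0·(Z_L + jZ_0·tanβl)/(Z_0 + jZ_L·tanβl)
     = 50·(235 − j26.6)/(50 − j125)

Z_in ≈ 41.6 + j77.4 Ω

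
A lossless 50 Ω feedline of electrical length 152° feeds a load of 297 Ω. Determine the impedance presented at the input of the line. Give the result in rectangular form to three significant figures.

Z_in ≈ 34.7 + j83 Ω

tan(βl) = tan(152°) = -0.532
Z_in = Z_0·(Z_L + jZ_0·tanβl)/(Z_0 + jZ_L·tanβl)
     = 50·(297 − j26.6)/(50 − j158)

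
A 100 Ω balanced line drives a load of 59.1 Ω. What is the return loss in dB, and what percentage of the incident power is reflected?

Γ = (59.1 − 100)/(59.1 + 100) = -0.257
RL = −20·log₁₀(0.257) = 11.8 dB
P_refl/P_inc = |Γ|² = 0.0661

RL ≈ 11.8 dB; 6.61% of incident power reflected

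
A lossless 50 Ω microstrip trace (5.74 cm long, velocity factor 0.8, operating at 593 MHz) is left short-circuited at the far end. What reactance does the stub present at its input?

λ = v/f = 0.8·c / 593 MHz = 0.405 m
βl = 2π·l/λ = 2π × 0.142 = 51.1°
tan(βl) = 1.24
For a short-circuited stub, Z_in = jZ_0·tan(βl)

X_in ≈ 61.9 Ω (inductive)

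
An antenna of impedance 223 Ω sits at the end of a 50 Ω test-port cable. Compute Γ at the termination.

Γ = 0.634

Γ = (Z_L − Z_0)/(Z_L + Z_0) = (223 − 50)/(223 + 50) = 173/273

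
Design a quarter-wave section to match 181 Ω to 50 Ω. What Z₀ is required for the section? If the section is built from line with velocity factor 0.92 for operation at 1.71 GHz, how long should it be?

Z_qwt ≈ 95.1 Ω; length ≈ 4.04 cm

Z_qwt = √(Z_0·R_L) = √(50 × 181) = √9050
λ = 0.92·c/f = 0.161 m, so l = λ/4 = 0.0404 m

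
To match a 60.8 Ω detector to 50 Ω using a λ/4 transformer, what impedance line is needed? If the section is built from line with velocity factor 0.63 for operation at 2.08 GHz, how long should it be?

Z_qwt = √(Z_0·R_L) = √(50 × 60.8) = √3040
λ = 0.63·c/f = 0.0909 m, so l = λ/4 = 0.0227 m

Z_qwt ≈ 55.1 Ω; length ≈ 2.27 cm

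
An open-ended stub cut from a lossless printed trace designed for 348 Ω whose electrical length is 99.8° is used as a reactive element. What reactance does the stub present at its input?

tan(βl) = -5.79
For an open-ended stub, Z_in = −jZ_0·cot(βl) = −jZ_0/tan(βl)

X_in ≈ 60.1 Ω (inductive)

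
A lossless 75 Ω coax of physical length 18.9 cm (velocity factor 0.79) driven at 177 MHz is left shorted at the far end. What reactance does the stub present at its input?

X_in ≈ 92 Ω (inductive)

λ = v/f = 0.79·c / 177 MHz = 1.34 m
βl = 2π·l/λ = 2π × 0.141 = 50.8°
tan(βl) = 1.23
For a shorted stub, Z_in = jZ_0·tan(βl)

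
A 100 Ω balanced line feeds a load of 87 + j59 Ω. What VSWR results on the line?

VSWR ≈ 1.89

Γ = (Z_L − Z_0)/(Z_L + Z_0) = (-13 + j59)/(187 + j59)
|Γ| = 60.4/196 = 0.308
VSWR = (1 + |Γ|)/(1 − |Γ|) = 1.31/0.692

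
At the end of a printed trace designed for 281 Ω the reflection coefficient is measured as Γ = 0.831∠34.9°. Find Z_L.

Z_L ≈ 266 + j816 Ω

Z_L = Z_0·(1 + Γ)/(1 − Γ) = 281·(1.68 + j0.475)/(0.318 − j0.475)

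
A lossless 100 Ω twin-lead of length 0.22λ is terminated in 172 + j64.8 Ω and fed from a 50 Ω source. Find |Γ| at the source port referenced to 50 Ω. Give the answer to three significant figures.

|Γ| ≈ 0.31

βl = 2π × 0.22 = 79.2°
tan(βl) = 5.24
Z_in = Z_0·(Z_L + jZ_0·tanβl)/(Z_0 + jZ_L·tanβl) = 56.3 − j34 Ω
Γ_s = (Z_in − Z_s)/(Z_in + Z_s) = (6.28 − j34)/(106 − j34), |Γ_s| = 0.31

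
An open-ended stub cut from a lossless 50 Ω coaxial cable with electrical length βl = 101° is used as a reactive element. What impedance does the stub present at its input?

Z_in ≈ +j9.72 Ω

tan(βl) = -5.14
For an open-ended stub, Z_in = −jZ_0·cot(βl) = −jZ_0/tan(βl)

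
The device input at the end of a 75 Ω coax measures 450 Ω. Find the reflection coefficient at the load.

Γ = (Z_L − Z_0)/(Z_L + Z_0) = (450 − 75)/(450 + 75) = 375/525

Γ = 0.714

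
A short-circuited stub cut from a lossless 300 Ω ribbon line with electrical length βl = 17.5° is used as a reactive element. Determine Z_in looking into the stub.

Z_in ≈ +j94.6 Ω

tan(βl) = 0.315
For a short-circuited stub, Z_in = jZ_0·tan(βl)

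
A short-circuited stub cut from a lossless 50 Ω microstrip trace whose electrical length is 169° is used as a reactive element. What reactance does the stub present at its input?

X_in ≈ -9.72 Ω (capacitive)

tan(βl) = -0.194
For a short-circuited stub, Z_in = jZ_0·tan(βl)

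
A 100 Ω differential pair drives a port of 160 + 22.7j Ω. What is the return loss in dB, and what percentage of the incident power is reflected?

RL ≈ 12.2 dB; 6.04% of incident power reflected

Γ = (60 + j22.7)/(260 + j22.7), |Γ| = 0.246
RL = −20·log₁₀(0.246) = 12.2 dB
P_refl/P_inc = |Γ|² = 0.0604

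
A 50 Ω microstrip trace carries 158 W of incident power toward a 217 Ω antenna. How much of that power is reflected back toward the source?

Γ = (217 − 50)/(217 + 50) = 0.625
|Γ|² = 0.391
P_refl = |Γ|²·P_inc = 61.8 W, P_del = (1 − |Γ|²)·P_inc = 96.2 W

P_reflected ≈ 61.8 W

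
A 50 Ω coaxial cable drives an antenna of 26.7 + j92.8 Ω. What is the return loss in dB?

RL ≈ 2 dB

Γ = (-23.3 + j92.8)/(76.7 + j92.8), |Γ| = 0.795
RL = −20·log₁₀|Γ| = −20·log₁₀(0.795)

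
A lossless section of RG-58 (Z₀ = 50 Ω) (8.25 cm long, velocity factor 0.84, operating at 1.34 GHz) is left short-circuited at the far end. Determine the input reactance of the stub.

λ = v/f = 0.84·c / 1.34 GHz = 0.188 m
βl = 2π·l/λ = 2π × 0.439 = 158°
tan(βl) = -0.405
For a short-circuited stub, Z_in = jZ_0·tan(βl)

X_in ≈ -20.3 Ω (capacitive)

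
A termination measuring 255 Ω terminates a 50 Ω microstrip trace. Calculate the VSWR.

Γ = (255 − 50)/(255 + 50) = 0.672
VSWR = (1 + 0.672)/(1 − 0.672)

VSWR ≈ 5.1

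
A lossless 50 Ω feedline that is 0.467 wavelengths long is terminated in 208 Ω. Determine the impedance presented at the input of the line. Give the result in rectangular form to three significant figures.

Z_in ≈ 123 + j97.1 Ω

βl = 2π × 0.467 = 168°
tan(βl) = tan(168°) = -0.21
Z_in = Z_0·(Z_L + jZ_0·tanβl)/(Z_0 + jZ_L·tanβl)
     = 50·(208 − j10.5)/(50 − j43.8)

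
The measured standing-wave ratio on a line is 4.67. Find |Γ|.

|Γ| = (S − 1)/(S + 1) = (4.67 − 1)/(4.67 + 1) = 3.67/5.67

|Γ| ≈ 0.647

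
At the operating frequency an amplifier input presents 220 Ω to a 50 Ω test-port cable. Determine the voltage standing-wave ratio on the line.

Γ = (220 − 50)/(220 + 50) = 0.63
VSWR = (1 + 0.63)/(1 − 0.63)

VSWR ≈ 4.4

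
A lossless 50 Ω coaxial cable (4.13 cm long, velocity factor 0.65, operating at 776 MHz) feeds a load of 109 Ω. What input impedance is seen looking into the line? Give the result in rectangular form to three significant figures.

Z_in ≈ 28.9 − j21.9 Ω

λ = v/f = 0.65·c / 776 MHz = 0.251 m
βl = 2π·l/λ = 2π × 0.164 = 59.2°
tan(βl) = tan(59.2°) = 1.68
Z_in = Z_0·(Z_L + jZ_0·tanβl)/(Z_0 + jZ_L·tanβl)
     = 50·(109 + j83.8)/(50 + j183)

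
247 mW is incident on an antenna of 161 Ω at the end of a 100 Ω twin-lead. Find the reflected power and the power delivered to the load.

P_reflected ≈ 13.5 mW; P_delivered ≈ 234 mW

Γ = (161 − 100)/(161 + 100) = 0.234
|Γ|² = 0.0546
P_refl = |Γ|²·P_inc = 13.5 mW, P_del = (1 − |Γ|²)·P_inc = 234 mW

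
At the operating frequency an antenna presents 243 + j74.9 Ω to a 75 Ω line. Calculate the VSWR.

Γ = (Z_L − Z_0)/(Z_L + Z_0) = (168 + j74.9)/(318 + j74.9)
|Γ| = 184/327 = 0.563
VSWR = (1 + |Γ|)/(1 − |Γ|) = 1.56/0.437

VSWR ≈ 3.58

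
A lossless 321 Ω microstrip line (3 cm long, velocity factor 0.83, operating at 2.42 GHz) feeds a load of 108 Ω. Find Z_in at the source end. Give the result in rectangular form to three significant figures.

Z_in ≈ 627 − j412 Ω

λ = v/f = 0.83·c / 2.42 GHz = 0.103 m
βl = 2π·l/λ = 2π × 0.292 = 105°
tan(βl) = tan(105°) = -3.74
Z_in = Z_0·(Z_L + jZ_0·tanβl)/(Z_0 + jZ_L·tanβl)
     = 321·(108 − j1200)/(321 − j404)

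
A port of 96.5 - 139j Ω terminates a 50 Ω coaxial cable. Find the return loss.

RL ≈ 2.78 dB

Γ = (46.5 − j139)/(146.5 − j139), |Γ| = 0.726
RL = −20·log₁₀|Γ| = −20·log₁₀(0.726)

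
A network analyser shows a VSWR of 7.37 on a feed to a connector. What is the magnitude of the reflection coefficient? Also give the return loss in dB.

|Γ| = (S − 1)/(S + 1) = (7.37 − 1)/(7.37 + 1) = 6.37/8.37
RL = −20·log₁₀|Γ| = −20·log₁₀(0.761)

|Γ| ≈ 0.761; return loss ≈ 2.37 dB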